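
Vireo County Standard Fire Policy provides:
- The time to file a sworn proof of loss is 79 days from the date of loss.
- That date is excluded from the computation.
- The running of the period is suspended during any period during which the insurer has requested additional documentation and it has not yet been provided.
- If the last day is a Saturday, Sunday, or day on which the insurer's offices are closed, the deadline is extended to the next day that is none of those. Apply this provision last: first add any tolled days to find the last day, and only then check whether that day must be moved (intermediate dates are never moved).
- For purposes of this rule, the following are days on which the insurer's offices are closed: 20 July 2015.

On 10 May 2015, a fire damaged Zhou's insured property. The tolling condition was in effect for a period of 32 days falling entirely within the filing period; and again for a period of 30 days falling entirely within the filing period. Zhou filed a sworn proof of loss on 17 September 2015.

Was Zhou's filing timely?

Yes

79 days after 10 May 2015 is July 28, 2015.
Tolling adds 32 days: July 28, 2015 + 32 days = August 29, 2015.
Tolling adds 30 days: August 29, 2015 + 30 days = September 28, 2015.
September 28, 2015 is a Monday and not a day on which the insurer's offices are closed, so no extension applies.
The deadline is September 28, 2015; the filing on September 17, 2015 is on or before that date.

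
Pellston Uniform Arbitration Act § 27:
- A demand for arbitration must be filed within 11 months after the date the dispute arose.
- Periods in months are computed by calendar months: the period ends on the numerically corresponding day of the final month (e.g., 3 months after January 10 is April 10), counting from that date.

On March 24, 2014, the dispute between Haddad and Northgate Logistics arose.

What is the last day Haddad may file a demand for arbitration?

11 months after March 24, 2014 is February 24, 2015.

February 24, 2015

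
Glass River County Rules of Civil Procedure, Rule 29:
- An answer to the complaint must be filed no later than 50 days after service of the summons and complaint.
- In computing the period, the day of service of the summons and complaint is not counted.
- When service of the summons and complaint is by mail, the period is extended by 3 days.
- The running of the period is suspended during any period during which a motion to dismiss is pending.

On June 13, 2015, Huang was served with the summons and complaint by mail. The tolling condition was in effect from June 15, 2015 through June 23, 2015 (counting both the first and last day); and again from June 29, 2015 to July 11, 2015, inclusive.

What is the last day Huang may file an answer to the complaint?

50 days after June 13, 2015 is August 2, 2015.
Service was by mail, adding 3 days: August 2, 2015 + 3 days = August 5, 2015.
From June 15, 2015 through June 23, 2015 inclusive is 9 days; tolling adds 9 days: August 5, 2015 + 9 days = August 14, 2015.
From June 29, 2015 through July 11, 2015 inclusive is 13 days; tolling adds 13 days: August 14, 2015 + 13 days = August 27, 2015.

August 27, 2015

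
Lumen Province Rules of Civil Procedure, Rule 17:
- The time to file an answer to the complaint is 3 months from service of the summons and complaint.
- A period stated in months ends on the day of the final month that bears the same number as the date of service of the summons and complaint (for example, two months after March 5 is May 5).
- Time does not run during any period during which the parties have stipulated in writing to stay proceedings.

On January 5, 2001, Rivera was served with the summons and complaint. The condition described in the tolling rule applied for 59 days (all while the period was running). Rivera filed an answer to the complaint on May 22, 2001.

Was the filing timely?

Yes

3 months after January 5, 2001 is April 5, 2001.
Tolling adds 59 days: April 5, 2001 + 59 days = June 3, 2001.
The deadline is June 3, 2001; the filing on May 22, 2001 is on or before that date.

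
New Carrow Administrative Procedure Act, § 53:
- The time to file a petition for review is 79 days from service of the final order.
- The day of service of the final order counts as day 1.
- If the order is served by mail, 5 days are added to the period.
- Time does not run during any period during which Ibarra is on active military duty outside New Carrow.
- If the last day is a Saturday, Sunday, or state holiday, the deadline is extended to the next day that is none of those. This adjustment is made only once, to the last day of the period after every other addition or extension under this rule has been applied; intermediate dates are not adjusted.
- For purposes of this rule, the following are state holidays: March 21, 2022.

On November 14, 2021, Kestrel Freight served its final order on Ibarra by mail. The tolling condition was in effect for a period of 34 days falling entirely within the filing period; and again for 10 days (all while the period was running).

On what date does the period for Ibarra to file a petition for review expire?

Counting November 14, 2021 as day 1, day 79 is January 31, 2022.
Service was by mail, adding 5 days: January 31, 2022 + 5 days = February 5, 2022.
Tolling adds 34 days: February 5, 2022 + 34 days = March 11, 2022.
Tolling adds 10 days: March 11, 2022 + 10 days = March 21, 2022.
March 21, 2022 is a listed holiday. The next qualifying day is March 22, 2022.

March 22, 2022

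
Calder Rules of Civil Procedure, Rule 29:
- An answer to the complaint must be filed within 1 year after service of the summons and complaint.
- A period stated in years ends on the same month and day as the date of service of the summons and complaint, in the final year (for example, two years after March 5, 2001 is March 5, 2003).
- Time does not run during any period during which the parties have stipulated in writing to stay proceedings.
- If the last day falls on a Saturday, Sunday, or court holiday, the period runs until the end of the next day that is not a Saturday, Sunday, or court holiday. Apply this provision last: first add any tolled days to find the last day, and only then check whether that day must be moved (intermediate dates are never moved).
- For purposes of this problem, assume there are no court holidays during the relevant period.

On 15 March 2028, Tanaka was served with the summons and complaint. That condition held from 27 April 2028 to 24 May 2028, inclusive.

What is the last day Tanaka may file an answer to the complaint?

1 year after 15 March 2028 is March 15, 2029.
From April 27, 2028 through May 24, 2028 inclusive is 28 days; tolling adds 28 days: March 15, 2029 + 28 days = April 12, 2029.
April 12, 2029 is a Thursday and not a court holiday, so no extension applies.

April 12, 2029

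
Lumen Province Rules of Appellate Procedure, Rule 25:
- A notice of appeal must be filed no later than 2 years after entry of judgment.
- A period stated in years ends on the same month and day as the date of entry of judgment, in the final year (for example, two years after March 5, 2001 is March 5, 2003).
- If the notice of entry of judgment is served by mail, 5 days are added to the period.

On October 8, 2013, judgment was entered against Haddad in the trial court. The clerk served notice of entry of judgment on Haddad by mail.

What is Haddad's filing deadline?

2 years after October 8, 2013 is October 8, 2015.
Service was by mail, adding 5 days: October 8, 2015 + 5 days = October 13, 2015.

October 13, 2015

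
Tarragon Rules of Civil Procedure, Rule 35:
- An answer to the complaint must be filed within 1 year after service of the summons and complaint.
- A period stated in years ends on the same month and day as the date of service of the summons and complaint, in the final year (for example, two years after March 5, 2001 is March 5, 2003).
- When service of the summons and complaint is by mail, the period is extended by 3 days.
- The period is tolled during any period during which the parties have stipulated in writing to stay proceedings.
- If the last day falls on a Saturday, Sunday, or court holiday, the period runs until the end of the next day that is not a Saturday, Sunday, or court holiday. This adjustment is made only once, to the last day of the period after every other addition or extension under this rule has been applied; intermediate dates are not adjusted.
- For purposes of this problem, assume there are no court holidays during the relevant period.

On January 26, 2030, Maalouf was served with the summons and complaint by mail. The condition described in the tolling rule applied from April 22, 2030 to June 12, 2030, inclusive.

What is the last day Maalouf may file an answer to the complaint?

March 24, 2031

1 year after January 26, 2030 is January 26, 2031.
Service was by mail, adding 3 days: January 26, 2031 + 3 days = January 29, 2031.
From April 22, 2030 through June 12, 2030 inclusive is 52 days; tolling adds 52 days: January 29, 2031 + 52 days = March 22, 2031.
March 22, 2031 is Saturday; March 23, 2031 is Sunday. The next qualifying day is March 24, 2031.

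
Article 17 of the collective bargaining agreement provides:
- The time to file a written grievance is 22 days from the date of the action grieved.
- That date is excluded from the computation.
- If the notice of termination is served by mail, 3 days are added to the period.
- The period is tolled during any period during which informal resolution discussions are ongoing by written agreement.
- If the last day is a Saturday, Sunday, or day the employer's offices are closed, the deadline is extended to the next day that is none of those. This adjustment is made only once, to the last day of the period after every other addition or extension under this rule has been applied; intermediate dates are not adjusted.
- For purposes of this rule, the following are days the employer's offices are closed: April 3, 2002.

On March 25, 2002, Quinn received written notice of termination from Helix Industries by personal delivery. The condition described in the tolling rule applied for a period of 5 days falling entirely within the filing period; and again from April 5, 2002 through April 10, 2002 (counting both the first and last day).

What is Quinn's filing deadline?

22 days after March 25, 2002 is April 16, 2002.
Service was not by mail, so no mail extension applies.
Tolling adds 5 days: April 16, 2002 + 5 days = April 21, 2002.
From April 5, 2002 through April 10, 2002 inclusive is 6 days; tolling adds 6 days: April 21, 2002 + 6 days = April 27, 2002.
April 27, 2002 is Saturday; April 28, 2002 is Sunday. The next qualifying day is April 29, 2002.

April 29, 2002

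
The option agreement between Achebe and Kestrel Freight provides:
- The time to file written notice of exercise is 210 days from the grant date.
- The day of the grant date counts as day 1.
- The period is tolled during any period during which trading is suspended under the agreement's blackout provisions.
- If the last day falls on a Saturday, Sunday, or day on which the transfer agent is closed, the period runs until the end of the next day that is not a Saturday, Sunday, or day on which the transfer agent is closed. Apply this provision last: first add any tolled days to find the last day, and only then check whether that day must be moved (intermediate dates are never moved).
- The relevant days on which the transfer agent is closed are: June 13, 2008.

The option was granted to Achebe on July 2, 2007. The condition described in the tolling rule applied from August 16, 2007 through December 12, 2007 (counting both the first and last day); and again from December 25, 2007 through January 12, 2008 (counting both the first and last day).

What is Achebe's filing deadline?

June 16, 2008

Counting July 2, 2007 as day 1, day 210 is January 27, 2008.
From August 16, 2007 through December 12, 2007 inclusive is 119 days; tolling adds 119 days: January 27, 2008 + 119 days = May 25, 2008.
From December 25, 2007 through January 12, 2008 inclusive is 19 days; tolling adds 19 days: May 25, 2008 + 19 days = June 13, 2008.
June 13, 2008 is a listed holiday; June 14, 2008 is Saturday; June 15, 2008 is Sunday. The next qualifying day is June 16, 2008.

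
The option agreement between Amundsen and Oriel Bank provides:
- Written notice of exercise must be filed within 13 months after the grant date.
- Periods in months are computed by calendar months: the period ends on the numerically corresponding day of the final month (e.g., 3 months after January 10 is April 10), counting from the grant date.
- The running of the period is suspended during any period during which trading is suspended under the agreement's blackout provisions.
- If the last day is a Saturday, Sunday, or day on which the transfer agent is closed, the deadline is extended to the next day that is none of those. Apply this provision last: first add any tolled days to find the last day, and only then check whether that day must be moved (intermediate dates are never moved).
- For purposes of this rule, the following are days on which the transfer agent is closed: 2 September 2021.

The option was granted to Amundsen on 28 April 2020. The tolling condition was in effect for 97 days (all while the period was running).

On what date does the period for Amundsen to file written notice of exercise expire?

13 months after 28 April 2020 is May 28, 2021.
Tolling adds 97 days: May 28, 2021 + 97 days = September 2, 2021.
September 2, 2021 is a listed holiday. The next qualifying day is September 3, 2021.

September 3, 2021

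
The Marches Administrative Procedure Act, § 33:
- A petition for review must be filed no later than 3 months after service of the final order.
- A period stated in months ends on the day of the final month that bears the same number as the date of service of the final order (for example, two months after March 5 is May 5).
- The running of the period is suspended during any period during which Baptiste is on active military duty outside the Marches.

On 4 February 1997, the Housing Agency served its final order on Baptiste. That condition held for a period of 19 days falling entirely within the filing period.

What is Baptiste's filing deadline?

May 23, 1997

3 months after 4 February 1997 is May 4, 1997.
Tolling adds 19 days: May 4, 1997 + 19 days = May 23, 1997.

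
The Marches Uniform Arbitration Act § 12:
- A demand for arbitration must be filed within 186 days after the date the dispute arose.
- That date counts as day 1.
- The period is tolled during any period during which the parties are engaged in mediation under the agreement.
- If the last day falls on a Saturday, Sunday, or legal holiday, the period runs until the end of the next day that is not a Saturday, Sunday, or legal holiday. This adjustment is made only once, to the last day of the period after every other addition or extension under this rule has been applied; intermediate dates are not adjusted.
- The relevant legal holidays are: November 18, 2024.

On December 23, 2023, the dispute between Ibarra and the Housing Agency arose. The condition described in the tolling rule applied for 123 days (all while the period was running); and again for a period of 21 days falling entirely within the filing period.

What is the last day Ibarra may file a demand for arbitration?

Counting December 23, 2023 as day 1, day 186 is June 25, 2024.
Tolling adds 123 days: June 25, 2024 + 123 days = October 26, 2024.
Tolling adds 21 days: October 26, 2024 + 21 days = November 16, 2024.
November 16, 2024 is Saturday; November 17, 2024 is Sunday; November 18, 2024 is a listed holiday. The next qualifying day is November 19, 2024.

November 19, 2024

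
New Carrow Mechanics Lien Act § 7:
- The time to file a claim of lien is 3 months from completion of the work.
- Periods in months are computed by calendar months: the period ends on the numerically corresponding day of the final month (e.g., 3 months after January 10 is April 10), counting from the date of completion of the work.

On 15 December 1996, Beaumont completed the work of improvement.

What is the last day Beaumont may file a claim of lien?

March 15, 1997

3 months after 15 December 1996 is March 15, 1997.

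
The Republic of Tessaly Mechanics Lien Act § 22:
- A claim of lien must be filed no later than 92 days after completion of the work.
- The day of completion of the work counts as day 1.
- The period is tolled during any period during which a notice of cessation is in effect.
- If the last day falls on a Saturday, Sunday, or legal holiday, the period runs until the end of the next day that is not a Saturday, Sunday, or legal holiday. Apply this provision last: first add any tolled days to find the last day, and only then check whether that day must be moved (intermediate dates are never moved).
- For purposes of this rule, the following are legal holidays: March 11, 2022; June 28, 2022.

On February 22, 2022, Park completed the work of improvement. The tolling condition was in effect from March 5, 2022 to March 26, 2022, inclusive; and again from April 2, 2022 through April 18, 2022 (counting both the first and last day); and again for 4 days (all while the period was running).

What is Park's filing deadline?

Counting February 22, 2022 as day 1, day 92 is May 24, 2022.
From March 5, 2022 through March 26, 2022 inclusive is 22 days; tolling adds 22 days: May 24, 2022 + 22 days = June 15, 2022.
From April 2, 2022 through April 18, 2022 inclusive is 17 days; tolling adds 17 days: June 15, 2022 + 17 days = July 2, 2022.
Tolling adds 4 days: July 2, 2022 + 4 days = July 6, 2022.
July 6, 2022 is a Wednesday and not a legal holiday, so no extension applies.

July 6, 2022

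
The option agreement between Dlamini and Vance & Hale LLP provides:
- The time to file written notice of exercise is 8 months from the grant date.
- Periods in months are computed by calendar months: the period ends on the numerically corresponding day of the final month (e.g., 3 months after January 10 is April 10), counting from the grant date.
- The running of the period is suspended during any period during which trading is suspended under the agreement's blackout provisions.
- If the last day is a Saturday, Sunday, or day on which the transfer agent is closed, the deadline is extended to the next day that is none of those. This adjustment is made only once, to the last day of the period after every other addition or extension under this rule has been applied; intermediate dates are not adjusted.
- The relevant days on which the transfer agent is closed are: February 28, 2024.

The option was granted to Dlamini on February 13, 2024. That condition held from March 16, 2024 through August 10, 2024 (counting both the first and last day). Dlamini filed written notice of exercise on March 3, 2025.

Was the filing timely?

8 months after February 13, 2024 is October 13, 2024.
From March 16, 2024 through August 10, 2024 inclusive is 148 days; tolling adds 148 days: October 13, 2024 + 148 days = March 10, 2025.
March 10, 2025 is a Monday and not a day on which the transfer agent is closed, so no extension applies.
The deadline is March 10, 2025; the filing on March 3, 2025 is on or before that date.

Yes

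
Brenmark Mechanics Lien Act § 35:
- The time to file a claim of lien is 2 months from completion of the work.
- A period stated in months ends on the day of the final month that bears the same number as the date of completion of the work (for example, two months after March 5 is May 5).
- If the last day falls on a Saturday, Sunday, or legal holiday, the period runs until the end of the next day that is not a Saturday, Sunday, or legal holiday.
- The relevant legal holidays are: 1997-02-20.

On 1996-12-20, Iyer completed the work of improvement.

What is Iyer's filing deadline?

February 21, 1997

2 months after 1996-12-20 is February 20, 1997.
February 20, 1997 is a listed holiday. The next qualifying day is February 21, 1997.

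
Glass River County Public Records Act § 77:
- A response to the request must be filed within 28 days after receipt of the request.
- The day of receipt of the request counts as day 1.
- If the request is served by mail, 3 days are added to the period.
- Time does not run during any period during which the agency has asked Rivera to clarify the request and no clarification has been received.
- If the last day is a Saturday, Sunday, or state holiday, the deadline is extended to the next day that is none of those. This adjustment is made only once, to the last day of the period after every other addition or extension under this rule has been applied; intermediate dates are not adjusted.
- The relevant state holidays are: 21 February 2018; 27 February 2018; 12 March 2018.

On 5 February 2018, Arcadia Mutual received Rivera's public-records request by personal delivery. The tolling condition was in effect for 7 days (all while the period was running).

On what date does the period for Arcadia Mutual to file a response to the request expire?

March 13, 2018

Counting 5 February 2018 as day 1, day 28 is March 4, 2018.
Service was not by mail, so no mail extension applies.
Tolling adds 7 days: March 4, 2018 + 7 days = March 11, 2018.
March 11, 2018 is Sunday; March 12, 2018 is a listed holiday. The next qualifying day is March 13, 2018.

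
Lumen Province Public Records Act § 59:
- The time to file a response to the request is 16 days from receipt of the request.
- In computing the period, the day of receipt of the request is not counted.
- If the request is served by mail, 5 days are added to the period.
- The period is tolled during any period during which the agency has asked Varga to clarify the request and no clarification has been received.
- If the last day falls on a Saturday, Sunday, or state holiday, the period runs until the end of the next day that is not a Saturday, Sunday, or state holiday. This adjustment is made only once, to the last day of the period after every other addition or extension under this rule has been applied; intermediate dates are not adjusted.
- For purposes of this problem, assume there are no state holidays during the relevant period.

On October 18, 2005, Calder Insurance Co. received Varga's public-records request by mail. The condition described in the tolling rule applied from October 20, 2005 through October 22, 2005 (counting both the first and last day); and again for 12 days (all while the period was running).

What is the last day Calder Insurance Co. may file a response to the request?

November 23, 2005

16 days after October 18, 2005 is November 3, 2005.
Service was by mail, adding 5 days: November 3, 2005 + 5 days = November 8, 2005.
From October 20, 2005 through October 22, 2005 inclusive is 3 days; tolling adds 3 days: November 8, 2005 + 3 days = November 11, 2005.
Tolling adds 12 days: November 11, 2005 + 12 days = November 23, 2005.
November 23, 2005 is a Wednesday and not a state holiday, so no extension applies.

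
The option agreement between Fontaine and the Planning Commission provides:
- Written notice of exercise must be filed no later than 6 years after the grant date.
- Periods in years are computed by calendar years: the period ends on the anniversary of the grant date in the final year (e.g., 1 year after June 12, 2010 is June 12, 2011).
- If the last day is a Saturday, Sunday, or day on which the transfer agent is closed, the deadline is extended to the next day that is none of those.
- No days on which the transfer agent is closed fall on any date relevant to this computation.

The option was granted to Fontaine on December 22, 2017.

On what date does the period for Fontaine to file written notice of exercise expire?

December 22, 2023

6 years after December 22, 2017 is December 22, 2023.
December 22, 2023 is a Friday and not a day on which the transfer agent is closed, so no extension applies.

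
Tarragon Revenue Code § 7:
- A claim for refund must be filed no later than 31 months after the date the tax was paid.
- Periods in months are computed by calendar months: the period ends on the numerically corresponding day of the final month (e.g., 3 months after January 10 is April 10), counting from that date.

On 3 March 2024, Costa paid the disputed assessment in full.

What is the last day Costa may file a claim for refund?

October 3, 2026

31 months after 3 March 2024 is October 3, 2026.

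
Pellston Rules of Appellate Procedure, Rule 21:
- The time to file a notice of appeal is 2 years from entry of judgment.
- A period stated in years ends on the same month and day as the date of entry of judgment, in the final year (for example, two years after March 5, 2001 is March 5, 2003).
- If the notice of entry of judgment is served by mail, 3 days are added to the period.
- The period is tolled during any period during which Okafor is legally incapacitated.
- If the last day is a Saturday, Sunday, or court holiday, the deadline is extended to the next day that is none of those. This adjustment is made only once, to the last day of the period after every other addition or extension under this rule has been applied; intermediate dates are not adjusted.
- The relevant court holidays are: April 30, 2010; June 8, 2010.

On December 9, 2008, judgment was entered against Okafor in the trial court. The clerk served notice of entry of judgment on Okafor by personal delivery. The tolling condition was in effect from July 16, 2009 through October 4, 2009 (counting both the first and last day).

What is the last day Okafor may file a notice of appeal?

February 28, 2011

2 years after December 9, 2008 is December 9, 2010.
Service was not by mail, so no mail extension applies.
From July 16, 2009 through October 4, 2009 inclusive is 81 days; tolling adds 81 days: December 9, 2010 + 81 days = February 28, 2011.
February 28, 2011 is a Monday and not a court holiday, so no extension applies.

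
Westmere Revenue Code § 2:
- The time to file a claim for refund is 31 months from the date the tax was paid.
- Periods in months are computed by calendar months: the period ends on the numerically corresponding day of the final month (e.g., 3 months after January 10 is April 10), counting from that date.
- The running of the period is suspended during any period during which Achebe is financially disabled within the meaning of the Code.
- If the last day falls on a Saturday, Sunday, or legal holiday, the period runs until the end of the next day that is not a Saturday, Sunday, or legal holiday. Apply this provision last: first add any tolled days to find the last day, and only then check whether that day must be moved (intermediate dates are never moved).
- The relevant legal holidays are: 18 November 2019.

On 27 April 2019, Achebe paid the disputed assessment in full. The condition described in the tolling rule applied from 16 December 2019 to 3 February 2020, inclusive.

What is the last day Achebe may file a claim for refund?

31 months after 27 April 2019 is November 27, 2021.
From December 16, 2019 through February 3, 2020 inclusive is 50 days; tolling adds 50 days: November 27, 2021 + 50 days = January 16, 2022.
January 16, 2022 is Sunday. The next qualifying day is January 17, 2022.

January 17, 2022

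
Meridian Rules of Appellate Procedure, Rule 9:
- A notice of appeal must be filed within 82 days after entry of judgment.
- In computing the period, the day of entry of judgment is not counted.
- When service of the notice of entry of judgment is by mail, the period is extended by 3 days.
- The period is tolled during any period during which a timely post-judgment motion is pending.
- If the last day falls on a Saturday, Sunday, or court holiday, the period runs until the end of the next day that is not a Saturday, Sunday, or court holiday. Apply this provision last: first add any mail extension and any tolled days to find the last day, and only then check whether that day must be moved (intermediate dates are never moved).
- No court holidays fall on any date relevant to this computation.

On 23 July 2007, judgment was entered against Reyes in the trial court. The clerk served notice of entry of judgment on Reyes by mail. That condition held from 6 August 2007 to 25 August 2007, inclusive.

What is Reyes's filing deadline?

82 days after 23 July 2007 is October 13, 2007.
Service was by mail, adding 3 days: October 13, 2007 + 3 days = October 16, 2007.
From August 6, 2007 through August 25, 2007 inclusive is 20 days; tolling adds 20 days: October 16, 2007 + 20 days = November 5, 2007.
November 5, 2007 is a Monday and not a court holiday, so no extension applies.

November 5, 2007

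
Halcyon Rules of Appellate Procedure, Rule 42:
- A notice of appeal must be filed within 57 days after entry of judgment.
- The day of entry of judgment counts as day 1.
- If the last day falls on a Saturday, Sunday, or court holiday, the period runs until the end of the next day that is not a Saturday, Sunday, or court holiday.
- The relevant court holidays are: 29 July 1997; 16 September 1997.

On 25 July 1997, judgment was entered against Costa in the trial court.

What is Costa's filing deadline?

Counting 25 July 1997 as day 1, day 57 is September 19, 1997.
September 19, 1997 is a Friday and not a court holiday, so no extension applies.

September 19, 1997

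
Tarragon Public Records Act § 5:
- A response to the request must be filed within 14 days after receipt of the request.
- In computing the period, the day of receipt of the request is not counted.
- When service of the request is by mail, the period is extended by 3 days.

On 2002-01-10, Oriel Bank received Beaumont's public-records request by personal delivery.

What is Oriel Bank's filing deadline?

14 days after 2002-01-10 is January 24, 2002.
Service was not by mail, so no mail extension applies.

January 24, 2002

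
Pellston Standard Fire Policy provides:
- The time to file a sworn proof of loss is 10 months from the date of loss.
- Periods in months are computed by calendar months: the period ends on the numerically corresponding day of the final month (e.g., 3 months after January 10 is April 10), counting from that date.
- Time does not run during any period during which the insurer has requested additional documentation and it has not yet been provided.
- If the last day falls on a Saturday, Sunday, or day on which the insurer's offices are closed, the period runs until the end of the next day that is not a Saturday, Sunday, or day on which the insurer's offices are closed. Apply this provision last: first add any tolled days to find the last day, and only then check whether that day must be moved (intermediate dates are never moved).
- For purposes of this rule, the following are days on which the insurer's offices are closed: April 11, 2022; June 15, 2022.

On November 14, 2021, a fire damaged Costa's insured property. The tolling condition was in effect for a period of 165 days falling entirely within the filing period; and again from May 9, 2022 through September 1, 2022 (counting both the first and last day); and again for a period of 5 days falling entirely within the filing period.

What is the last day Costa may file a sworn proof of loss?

June 27, 2023

10 months after November 14, 2021 is September 14, 2022.
Tolling adds 165 days: September 14, 2022 + 165 days = February 26, 2023.
From May 9, 2022 through September 1, 2022 inclusive is 116 days; tolling adds 116 days: February 26, 2023 + 116 days = June 22, 2023.
Tolling adds 5 days: June 22, 2023 + 5 days = June 27, 2023.
June 27, 2023 is a Tuesday and not a day on which the insurer's offices are closed, so no extension applies.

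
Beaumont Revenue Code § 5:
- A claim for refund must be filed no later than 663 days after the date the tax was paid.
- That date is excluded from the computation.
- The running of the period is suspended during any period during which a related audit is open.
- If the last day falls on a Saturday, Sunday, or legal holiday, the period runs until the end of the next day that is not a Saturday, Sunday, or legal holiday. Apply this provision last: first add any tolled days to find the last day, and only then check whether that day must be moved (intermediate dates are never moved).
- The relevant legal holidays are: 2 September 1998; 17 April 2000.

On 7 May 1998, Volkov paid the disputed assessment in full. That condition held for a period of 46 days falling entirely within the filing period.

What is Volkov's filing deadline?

April 18, 2000

663 days after 7 May 1998 is February 29, 2000.
Tolling adds 46 days: February 29, 2000 + 46 days = April 15, 2000.
April 15, 2000 is Saturday; April 16, 2000 is Sunday; April 17, 2000 is a listed holiday. The next qualifying day is April 18, 2000.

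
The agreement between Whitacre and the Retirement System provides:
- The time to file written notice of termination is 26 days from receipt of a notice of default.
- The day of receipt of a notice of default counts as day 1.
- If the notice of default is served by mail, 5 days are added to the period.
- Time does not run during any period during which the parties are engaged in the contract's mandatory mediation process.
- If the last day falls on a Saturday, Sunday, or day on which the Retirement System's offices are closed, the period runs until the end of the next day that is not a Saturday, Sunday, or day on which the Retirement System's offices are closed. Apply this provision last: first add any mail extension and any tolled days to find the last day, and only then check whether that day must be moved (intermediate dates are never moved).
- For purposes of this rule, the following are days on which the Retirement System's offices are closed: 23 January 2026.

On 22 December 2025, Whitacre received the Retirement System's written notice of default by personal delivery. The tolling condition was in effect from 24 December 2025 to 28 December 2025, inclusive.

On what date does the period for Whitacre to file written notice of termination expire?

Counting 22 December 2025 as day 1, day 26 is January 16, 2026.
Service was not by mail, so no mail extension applies.
From December 24, 2025 through December 28, 2025 inclusive is 5 days; tolling adds 5 days: January 16, 2026 + 5 days = January 21, 2026.
January 21, 2026 is a Wednesday and not a day on which the Retirement System's offices are closed, so no extension applies.

January 21, 2026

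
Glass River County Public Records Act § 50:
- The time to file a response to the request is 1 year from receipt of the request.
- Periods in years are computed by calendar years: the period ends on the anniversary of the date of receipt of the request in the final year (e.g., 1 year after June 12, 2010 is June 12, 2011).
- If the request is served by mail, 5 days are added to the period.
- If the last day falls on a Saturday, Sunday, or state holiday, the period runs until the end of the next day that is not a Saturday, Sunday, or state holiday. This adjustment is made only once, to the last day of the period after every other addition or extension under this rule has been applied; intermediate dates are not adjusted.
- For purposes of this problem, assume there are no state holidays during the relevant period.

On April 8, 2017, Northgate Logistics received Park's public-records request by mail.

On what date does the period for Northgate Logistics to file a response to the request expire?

April 13, 2018

1 year after April 8, 2017 is April 8, 2018.
Service was by mail, adding 5 days: April 8, 2018 + 5 days = April 13, 2018.
April 13, 2018 is a Friday and not a state holiday, so no extension applies.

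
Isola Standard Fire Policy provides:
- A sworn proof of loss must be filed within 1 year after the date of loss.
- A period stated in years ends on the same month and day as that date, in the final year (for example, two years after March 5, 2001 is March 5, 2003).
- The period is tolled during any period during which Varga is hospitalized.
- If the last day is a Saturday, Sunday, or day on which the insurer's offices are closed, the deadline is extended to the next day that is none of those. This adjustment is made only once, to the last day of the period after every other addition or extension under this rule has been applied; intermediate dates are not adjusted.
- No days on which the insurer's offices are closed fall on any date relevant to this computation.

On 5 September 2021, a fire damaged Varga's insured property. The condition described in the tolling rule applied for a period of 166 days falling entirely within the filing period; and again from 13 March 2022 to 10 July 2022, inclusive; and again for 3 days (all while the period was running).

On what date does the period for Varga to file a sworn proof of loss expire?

June 21, 2023

1 year after 5 September 2021 is September 5, 2022.
Tolling adds 166 days: September 5, 2022 + 166 days = February 18, 2023.
From March 13, 2022 through July 10, 2022 inclusive is 120 days; tolling adds 120 days: February 18, 2023 + 120 days = June 18, 2023.
Tolling adds 3 days: June 18, 2023 + 3 days = June 21, 2023.
June 21, 2023 is a Wednesday and not a day on which the insurer's offices are closed, so no extension applies.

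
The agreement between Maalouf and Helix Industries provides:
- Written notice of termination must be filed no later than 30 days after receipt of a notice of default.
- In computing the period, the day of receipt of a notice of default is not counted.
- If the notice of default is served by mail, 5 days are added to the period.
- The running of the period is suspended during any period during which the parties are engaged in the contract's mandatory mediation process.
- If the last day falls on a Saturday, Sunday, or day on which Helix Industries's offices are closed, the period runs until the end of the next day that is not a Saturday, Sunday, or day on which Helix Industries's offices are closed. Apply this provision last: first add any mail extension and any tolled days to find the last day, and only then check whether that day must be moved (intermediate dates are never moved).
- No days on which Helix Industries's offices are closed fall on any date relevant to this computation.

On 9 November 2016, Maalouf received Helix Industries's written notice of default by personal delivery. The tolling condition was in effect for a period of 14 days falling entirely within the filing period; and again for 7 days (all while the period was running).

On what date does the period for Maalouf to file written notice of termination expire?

December 30, 2016

30 days after 9 November 2016 is December 9, 2016.
Service was not by mail, so no mail extension applies.
Tolling adds 14 days: December 9, 2016 + 14 days = December 23, 2016.
Tolling adds 7 days: December 23, 2016 + 7 days = December 30, 2016.
December 30, 2016 is a Friday and not a day on which Helix Industries's offices are closed, so no extension applies.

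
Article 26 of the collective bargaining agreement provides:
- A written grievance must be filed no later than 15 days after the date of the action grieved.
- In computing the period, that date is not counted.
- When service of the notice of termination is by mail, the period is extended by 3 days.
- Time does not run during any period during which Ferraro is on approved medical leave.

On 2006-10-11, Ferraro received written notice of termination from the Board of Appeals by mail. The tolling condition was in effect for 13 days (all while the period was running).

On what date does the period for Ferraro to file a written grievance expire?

15 days after 2006-10-11 is October 26, 2006.
Service was by mail, adding 3 days: October 26, 2006 + 3 days = October 29, 2006.
Tolling adds 13 days: October 29, 2006 + 13 days = November 11, 2006.

November 11, 2006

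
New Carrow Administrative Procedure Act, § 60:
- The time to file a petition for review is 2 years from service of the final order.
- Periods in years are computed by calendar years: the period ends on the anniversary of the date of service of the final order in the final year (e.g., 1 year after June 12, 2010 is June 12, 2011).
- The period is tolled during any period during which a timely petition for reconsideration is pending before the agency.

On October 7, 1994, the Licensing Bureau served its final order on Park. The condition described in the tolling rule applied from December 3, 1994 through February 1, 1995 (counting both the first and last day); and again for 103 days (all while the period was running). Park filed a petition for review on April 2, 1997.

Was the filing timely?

2 years after October 7, 1994 is October 7, 1996.
From December 3, 1994 through February 1, 1995 inclusive is 61 days; tolling adds 61 days: October 7, 1996 + 61 days = December 7, 1996.
Tolling adds 103 days: December 7, 1996 + 103 days = March 20, 1997.
The deadline is March 20, 1997; the filing on April 2, 1997 is after that date.

No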